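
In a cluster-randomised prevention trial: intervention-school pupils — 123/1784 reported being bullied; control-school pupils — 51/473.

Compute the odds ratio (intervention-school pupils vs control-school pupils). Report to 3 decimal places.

odds, intervention-school pupils = 123/1661 = 0.0741
odds, control-school pupils = 51/422 = 0.1209
OR = 0.0741 / 0.1209 = 0.613

0.613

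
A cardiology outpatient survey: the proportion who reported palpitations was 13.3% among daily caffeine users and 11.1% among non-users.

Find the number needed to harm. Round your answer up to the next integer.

absolute risk difference = 0.022000
1 / 0.022000 = 45.455 → round up → 46

NNH ≈ 46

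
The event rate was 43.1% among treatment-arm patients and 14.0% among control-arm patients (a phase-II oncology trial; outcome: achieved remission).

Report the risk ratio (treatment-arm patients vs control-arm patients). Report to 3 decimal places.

RR = 0.4310 / 0.1400 = 3.079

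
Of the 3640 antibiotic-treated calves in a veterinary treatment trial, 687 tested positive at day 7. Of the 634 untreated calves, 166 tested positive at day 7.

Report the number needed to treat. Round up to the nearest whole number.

14

risk, antibiotic-treated calves = 687/3640 = 0.188736
risk, untreated calves = 166/634 = 0.261830
absolute risk difference = 0.073093
1 / 0.073093 = 13.681 → round up → 14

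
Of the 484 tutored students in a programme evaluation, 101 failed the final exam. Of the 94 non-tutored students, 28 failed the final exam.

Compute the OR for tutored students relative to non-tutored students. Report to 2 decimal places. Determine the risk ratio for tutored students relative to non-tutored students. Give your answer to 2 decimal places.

OR = 0.62; RR = 0.70

OR = (101 × 66) / (383 × 28) = 6666/10724 ≈ 0.62
risk, tutored students = 101/484 = 0.2087
risk, non-tutored students = 28/94 = 0.2979
RR = 0.2087 / 0.2979 = 0.70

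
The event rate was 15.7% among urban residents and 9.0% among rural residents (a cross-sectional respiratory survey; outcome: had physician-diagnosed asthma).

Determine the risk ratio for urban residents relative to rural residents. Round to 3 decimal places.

RR = 0.1570 / 0.0900 = 1.744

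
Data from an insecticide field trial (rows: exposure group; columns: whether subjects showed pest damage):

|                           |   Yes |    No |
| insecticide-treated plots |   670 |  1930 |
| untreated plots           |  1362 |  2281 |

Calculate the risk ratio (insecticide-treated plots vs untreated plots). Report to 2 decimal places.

risk, insecticide-treated plots = 670/2600 = 0.2577
risk, untreated plots = 1362/3643 = 0.3739
RR = 0.2577 / 0.3739 = 0.69

0.69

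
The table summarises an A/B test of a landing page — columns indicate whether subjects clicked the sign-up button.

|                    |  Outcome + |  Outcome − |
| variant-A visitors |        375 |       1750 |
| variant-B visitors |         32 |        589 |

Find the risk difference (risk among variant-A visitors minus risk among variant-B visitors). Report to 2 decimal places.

RD = 0.12

risk, variant-A visitors = 375/2125 = 0.1765
risk, variant-B visitors = 32/621 = 0.0515
risk difference = 0.1765 − 0.0515 = 0.12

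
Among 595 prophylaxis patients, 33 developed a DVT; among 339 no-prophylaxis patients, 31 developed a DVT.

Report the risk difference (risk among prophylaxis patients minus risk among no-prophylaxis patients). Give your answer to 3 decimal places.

RD ≈ -0.036

risk, prophylaxis patients = 33/595 = 0.0555
risk, no-prophylaxis patients = 31/339 = 0.0914
risk difference = 0.0555 − 0.0914 = -0.036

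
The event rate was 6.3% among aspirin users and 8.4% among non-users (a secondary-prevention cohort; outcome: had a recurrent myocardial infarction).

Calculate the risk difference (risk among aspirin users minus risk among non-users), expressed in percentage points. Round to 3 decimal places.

risk difference = 0.0630 − 0.0840 = -0.0210 → -2.100 percentage points

RD = -2.100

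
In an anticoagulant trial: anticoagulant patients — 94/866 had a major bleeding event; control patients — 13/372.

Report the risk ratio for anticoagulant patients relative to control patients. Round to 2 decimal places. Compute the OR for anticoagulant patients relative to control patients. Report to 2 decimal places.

RR = 3.11; OR = 3.36

risk, anticoagulant patients = 94/866 = 0.10855
risk, control patients = 13/372 = 0.03495
RR = 0.10855 / 0.03495 = 3.11
OR = (94 × 359) / (772 × 13) = 33746/10036 ≈ 3.36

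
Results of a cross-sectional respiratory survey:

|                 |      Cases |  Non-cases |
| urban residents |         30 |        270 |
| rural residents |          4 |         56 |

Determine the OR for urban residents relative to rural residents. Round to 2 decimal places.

OR = (30 × 56) / (270 × 4) = 1680/1080 ≈ 1.56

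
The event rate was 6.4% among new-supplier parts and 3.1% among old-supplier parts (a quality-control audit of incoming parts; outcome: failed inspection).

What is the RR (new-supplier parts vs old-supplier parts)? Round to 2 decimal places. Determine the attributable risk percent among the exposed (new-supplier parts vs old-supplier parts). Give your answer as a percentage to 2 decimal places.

RR = 2.06; AR% = 51.56%

RR = 0.06400 / 0.03100 = 2.06
AR% = (0.06400 − 0.03100) / 0.06400 = 0.5156 → 51.56%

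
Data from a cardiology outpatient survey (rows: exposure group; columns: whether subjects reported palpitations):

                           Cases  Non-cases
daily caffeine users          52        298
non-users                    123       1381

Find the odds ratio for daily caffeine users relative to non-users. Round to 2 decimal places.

odds, daily caffeine users = 52/298 = 0.1745
odds, non-users = 123/1381 = 0.0891
OR = 0.1745 / 0.0891 = 1.96

OR ≈ 1.96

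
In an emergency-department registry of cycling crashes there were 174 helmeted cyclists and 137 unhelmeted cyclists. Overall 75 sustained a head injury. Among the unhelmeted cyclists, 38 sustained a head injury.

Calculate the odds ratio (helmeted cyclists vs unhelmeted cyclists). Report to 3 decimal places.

helmeted cyclists with the outcome: 75 − 38 = 37
helmeted cyclists without the outcome: 174 − 37 = 137
unhelmeted cyclists without the outcome: 137 − 38 = 99
OR = (37 × 99) / (137 × 38) = 3663/5206 ≈ 0.704

0.704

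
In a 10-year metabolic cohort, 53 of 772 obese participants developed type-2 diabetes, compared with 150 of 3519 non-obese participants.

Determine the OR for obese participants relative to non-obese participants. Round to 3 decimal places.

odds, obese participants = 53/719 = 0.07371
odds, non-obese participants = 150/3369 = 0.04452
OR = 0.07371 / 0.04452 = 1.656

1.656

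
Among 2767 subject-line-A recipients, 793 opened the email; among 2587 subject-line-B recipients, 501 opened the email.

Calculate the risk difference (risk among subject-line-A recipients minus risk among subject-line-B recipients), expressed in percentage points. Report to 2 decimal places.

risk, subject-line-A recipients = 793/2767 = 0.2866
risk, subject-line-B recipients = 501/2587 = 0.1937
risk difference = 0.2866 − 0.1937 = 0.0929 → 9.29 percentage points

9.29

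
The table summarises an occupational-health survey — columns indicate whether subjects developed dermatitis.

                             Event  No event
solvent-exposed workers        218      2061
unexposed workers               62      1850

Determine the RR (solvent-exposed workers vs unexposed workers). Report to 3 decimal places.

2.950

risk, solvent-exposed workers = 218/2279 = 0.09566
risk, unexposed workers = 62/1912 = 0.03243
RR = 0.09566 / 0.03243 = 2.950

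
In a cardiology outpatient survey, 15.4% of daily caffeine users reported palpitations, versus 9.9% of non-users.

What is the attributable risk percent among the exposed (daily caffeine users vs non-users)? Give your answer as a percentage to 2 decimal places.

AR% = (0.1540 − 0.0990) / 0.1540 = 0.3571 → 35.71%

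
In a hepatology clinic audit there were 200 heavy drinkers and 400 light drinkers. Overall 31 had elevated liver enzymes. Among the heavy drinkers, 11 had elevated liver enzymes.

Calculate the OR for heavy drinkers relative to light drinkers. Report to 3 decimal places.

OR ≈ 1.106

heavy drinkers without the outcome: 200 − 11 = 189
light drinkers with the outcome: 31 − 11 = 20
light drinkers without the outcome: 400 − 20 = 380
odds, heavy drinkers = 11/189 = 0.0582
odds, light drinkers = 20/380 = 0.0526
OR = 0.0582 / 0.0526 = 1.106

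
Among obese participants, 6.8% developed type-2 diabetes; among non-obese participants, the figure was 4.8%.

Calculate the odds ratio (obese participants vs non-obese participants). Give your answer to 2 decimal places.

OR ≈ 1.45

odds, obese participants = 0.06800/0.93200 = 0.07296
odds, non-obese participants = 0.04800/0.95200 = 0.05042
OR = 0.07296 / 0.05042 = 1.45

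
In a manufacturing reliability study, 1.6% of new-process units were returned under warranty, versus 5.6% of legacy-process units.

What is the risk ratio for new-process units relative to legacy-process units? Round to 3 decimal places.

RR = 0.01600 / 0.05600 = 0.286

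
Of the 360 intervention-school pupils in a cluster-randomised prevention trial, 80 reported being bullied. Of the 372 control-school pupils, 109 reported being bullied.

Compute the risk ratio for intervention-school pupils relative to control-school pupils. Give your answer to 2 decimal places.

0.76

risk, intervention-school pupils = 80/360 = 0.2222
risk, control-school pupils = 109/372 = 0.2930
RR = 0.2222 / 0.2930 = 0.76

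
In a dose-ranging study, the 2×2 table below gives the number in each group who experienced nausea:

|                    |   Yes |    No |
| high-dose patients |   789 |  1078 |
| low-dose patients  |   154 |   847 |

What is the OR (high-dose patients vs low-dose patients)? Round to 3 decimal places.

OR = (789 × 847) / (1078 × 154) = 668283/166012 ≈ 4.026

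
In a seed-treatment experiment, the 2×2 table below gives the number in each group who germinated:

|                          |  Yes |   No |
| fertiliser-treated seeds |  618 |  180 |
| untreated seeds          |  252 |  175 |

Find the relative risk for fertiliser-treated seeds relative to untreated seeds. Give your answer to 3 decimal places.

1.312

risk, fertiliser-treated seeds = 618/798 = 0.7744
risk, untreated seeds = 252/427 = 0.5902
RR = 0.7744 / 0.5902 = 1.312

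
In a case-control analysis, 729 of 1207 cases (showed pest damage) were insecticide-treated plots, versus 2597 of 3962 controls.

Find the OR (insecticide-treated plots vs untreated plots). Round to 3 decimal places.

OR = (729 × 1365) / (2597 × 478) = 995085/1241366 ≈ 0.802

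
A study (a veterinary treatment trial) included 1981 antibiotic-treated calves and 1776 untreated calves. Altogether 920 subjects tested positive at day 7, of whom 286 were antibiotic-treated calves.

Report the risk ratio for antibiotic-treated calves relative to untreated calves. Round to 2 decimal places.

antibiotic-treated calves without the outcome: 1981 − 286 = 1695
untreated calves with the outcome: 920 − 286 = 634
untreated calves without the outcome: 1776 − 634 = 1142
risk, antibiotic-treated calves = 286/1981 = 0.1444
risk, untreated calves = 634/1776 = 0.3570
RR = 0.1444 / 0.3570 = 0.40

RR ≈ 0.40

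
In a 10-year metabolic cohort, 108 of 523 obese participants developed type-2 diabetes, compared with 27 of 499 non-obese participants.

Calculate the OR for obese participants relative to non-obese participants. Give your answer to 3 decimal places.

odds, obese participants = 108/415 = 0.2602
odds, non-obese participants = 27/472 = 0.0572
OR = 0.2602 / 0.0572 = 4.549

4.549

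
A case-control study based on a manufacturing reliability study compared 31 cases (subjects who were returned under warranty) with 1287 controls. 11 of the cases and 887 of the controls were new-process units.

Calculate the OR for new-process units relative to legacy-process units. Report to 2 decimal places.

odds, new-process units = 11/887 = 0.01240
odds, legacy-process units = 20/400 = 0.05000
OR = 0.01240 / 0.05000 = 0.25

OR = 0.25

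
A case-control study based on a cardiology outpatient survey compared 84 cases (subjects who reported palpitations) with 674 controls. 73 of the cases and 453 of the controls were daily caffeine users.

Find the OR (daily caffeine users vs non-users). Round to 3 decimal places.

3.238

odds, daily caffeine users = 73/453 = 0.16115
odds, non-users = 11/221 = 0.04977
OR = 0.16115 / 0.04977 = 3.238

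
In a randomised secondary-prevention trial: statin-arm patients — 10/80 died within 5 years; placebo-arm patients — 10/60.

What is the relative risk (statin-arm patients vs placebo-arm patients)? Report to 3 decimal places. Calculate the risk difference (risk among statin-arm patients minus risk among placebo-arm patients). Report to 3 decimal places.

risk, statin-arm patients = 10/80 = 0.1250
risk, placebo-arm patients = 10/60 = 0.1667
RR = 0.1250 / 0.1667 = 0.750
risk difference = 0.1250 − 0.1667 = -0.042

RR = 0.750; RD = -0.042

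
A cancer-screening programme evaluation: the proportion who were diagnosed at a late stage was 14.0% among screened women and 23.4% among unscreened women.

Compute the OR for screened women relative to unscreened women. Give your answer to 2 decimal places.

odds, screened women = 0.1400/0.8600 = 0.1628
odds, unscreened women = 0.2340/0.7660 = 0.3055
OR = 0.1628 / 0.3055 = 0.53

0.53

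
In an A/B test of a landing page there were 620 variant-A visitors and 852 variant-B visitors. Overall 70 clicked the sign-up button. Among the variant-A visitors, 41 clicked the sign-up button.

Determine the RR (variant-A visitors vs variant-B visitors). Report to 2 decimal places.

RR: 1.94

variant-A visitors without the outcome: 620 − 41 = 579
variant-B visitors with the outcome: 70 − 41 = 29
variant-B visitors without the outcome: 852 − 29 = 823
risk, variant-A visitors = 41/620 = 0.06613
risk, variant-B visitors = 29/852 = 0.03404
RR = 0.06613 / 0.03404 = 1.94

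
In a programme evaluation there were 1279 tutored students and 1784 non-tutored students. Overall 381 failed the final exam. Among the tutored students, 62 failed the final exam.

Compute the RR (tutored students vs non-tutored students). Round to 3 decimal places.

0.271

tutored students without the outcome: 1279 − 62 = 1217
non-tutored students with the outcome: 381 − 62 = 319
non-tutored students without the outcome: 1784 − 319 = 1465
risk, tutored students = 62/1279 = 0.04848
risk, non-tutored students = 319/1784 = 0.17881
RR = 0.04848 / 0.17881 = 0.271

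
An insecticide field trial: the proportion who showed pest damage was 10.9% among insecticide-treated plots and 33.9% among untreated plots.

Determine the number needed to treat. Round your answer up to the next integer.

absolute risk difference = 0.230000
1 / 0.230000 = 4.348 → round up → 5

NNT = 5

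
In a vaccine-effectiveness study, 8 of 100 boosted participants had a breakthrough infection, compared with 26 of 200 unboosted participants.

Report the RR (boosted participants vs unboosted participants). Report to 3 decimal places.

0.615

risk, boosted participants = 8/100 = 0.0800
risk, unboosted participants = 26/200 = 0.1300
RR = 0.0800 / 0.1300 = 0.615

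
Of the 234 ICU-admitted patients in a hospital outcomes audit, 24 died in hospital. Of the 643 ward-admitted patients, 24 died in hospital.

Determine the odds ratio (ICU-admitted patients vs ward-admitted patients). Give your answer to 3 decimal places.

OR: 2.948

odds, ICU-admitted patients = 24/210 = 0.11429
odds, ward-admitted patients = 24/619 = 0.03877
OR = 0.11429 / 0.03877 = 2.948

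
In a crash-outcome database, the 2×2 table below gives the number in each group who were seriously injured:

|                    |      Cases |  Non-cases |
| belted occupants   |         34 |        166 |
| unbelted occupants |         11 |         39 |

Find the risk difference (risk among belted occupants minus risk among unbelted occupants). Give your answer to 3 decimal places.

risk, belted occupants = 34/200 = 0.1700
risk, unbelted occupants = 11/50 = 0.2200
risk difference = 0.1700 − 0.2200 = -0.050

-0.050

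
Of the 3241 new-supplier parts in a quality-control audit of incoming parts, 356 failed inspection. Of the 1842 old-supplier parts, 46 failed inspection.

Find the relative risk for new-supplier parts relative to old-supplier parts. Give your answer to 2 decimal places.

risk, new-supplier parts = 356/3241 = 0.10984
risk, old-supplier parts = 46/1842 = 0.02497
RR = 0.10984 / 0.02497 = 4.40

4.40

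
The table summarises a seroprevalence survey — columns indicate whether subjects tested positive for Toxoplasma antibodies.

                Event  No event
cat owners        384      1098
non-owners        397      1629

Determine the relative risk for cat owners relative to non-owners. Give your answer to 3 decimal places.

risk, cat owners = 384/1482 = 0.2591
risk, non-owners = 397/2026 = 0.1960
RR = 0.2591 / 0.1960 = 1.322

1.322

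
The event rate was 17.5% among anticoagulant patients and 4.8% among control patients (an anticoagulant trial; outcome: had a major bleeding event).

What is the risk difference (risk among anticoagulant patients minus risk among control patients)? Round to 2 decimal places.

risk difference = 0.17500 − 0.04800 = 0.13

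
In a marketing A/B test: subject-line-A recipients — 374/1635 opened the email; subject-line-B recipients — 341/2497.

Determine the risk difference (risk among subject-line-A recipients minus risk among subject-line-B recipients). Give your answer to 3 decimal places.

risk, subject-line-A recipients = 374/1635 = 0.2287
risk, subject-line-B recipients = 341/2497 = 0.1366
risk difference = 0.2287 − 0.1366 = 0.092

RD = 0.092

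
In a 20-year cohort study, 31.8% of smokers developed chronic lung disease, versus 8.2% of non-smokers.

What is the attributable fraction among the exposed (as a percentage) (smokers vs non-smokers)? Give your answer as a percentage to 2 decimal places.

AR% = (0.3180 − 0.0820) / 0.3180 = 0.7421 → 74.21%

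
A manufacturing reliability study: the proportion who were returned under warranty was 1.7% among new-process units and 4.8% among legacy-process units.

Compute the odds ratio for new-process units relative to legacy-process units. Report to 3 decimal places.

odds, new-process units = 0.01700/0.98300 = 0.01729
odds, legacy-process units = 0.04800/0.95200 = 0.05042
OR = 0.01729 / 0.05042 = 0.343

OR ≈ 0.343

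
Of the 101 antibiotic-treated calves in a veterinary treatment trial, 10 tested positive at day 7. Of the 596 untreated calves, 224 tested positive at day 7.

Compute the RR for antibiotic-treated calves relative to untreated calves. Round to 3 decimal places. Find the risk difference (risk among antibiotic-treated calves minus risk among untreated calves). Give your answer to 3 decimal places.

risk, antibiotic-treated calves = 10/101 = 0.0990
risk, untreated calves = 224/596 = 0.3758
RR = 0.0990 / 0.3758 = 0.263
risk difference = 0.0990 − 0.3758 = -0.277

RR = 0.263; RD = -0.277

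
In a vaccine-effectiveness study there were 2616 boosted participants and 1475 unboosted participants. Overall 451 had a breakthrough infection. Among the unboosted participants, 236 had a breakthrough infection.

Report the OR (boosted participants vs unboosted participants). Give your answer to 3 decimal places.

OR: 0.470

boosted participants with the outcome: 451 − 236 = 215
boosted participants without the outcome: 2616 − 215 = 2401
unboosted participants without the outcome: 1475 − 236 = 1239
OR = (215 × 1239) / (2401 × 236) = 266385/566636 ≈ 0.470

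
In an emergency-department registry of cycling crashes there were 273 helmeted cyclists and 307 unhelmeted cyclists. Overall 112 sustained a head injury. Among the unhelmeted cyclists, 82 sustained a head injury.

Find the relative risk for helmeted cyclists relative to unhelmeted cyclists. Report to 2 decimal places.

RR = 0.41

helmeted cyclists with the outcome: 112 − 82 = 30
helmeted cyclists without the outcome: 273 − 30 = 243
unhelmeted cyclists without the outcome: 307 − 82 = 225
risk, helmeted cyclists = 30/273 = 0.1099
risk, unhelmeted cyclists = 82/307 = 0.2671
RR = 0.1099 / 0.2671 = 0.41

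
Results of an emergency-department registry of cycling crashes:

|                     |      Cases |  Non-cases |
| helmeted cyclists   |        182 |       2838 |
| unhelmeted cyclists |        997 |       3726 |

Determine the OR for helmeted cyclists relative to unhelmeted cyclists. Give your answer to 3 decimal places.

OR = (182 × 3726) / (2838 × 997) = 678132/2829486 ≈ 0.240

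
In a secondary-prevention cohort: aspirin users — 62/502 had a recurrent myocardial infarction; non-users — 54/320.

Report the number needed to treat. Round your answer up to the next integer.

risk, aspirin users = 62/502 = 0.123506
risk, non-users = 54/320 = 0.168750
absolute risk difference = 0.045244
1 / 0.045244 = 22.102 → round up → 23

23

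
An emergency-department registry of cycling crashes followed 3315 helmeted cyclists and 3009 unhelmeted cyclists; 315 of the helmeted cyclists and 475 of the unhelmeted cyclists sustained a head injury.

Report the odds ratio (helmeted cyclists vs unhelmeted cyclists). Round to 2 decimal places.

OR = (315 × 2534) / (3000 × 475) = 798210/1425000 ≈ 0.56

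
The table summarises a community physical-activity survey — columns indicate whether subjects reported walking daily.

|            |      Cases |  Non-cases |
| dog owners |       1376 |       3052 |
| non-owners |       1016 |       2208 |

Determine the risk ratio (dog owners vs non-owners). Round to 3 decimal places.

risk, dog owners = 1376/4428 = 0.3107
risk, non-owners = 1016/3224 = 0.3151
RR = 0.3107 / 0.3151 = 0.986

RR ≈ 0.986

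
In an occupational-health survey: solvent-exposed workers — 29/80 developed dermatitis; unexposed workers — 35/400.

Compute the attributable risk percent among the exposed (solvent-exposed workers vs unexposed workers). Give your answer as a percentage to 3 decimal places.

75.862%

risk, solvent-exposed workers = 29/80 = 0.3625
risk, unexposed workers = 35/400 = 0.0875
AR% = (0.3625 − 0.0875) / 0.3625 = 0.7586 → 75.862%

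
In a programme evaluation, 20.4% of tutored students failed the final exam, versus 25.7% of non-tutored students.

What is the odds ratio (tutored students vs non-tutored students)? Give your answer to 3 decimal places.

0.741

odds, tutored students = 0.2040/0.7960 = 0.2563
odds, non-tutored students = 0.2570/0.7430 = 0.3459
OR = 0.2563 / 0.3459 = 0.741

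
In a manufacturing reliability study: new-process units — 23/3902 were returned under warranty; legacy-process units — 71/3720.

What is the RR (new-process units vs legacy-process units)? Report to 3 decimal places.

risk, new-process units = 23/3902 = 0.00589
risk, legacy-process units = 71/3720 = 0.01909
RR = 0.00589 / 0.01909 = 0.309

RR ≈ 0.309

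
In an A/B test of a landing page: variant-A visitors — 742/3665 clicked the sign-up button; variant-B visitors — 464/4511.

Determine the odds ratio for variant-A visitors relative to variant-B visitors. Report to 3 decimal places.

OR = (742 × 4047) / (2923 × 464) = 3002874/1356272 ≈ 2.214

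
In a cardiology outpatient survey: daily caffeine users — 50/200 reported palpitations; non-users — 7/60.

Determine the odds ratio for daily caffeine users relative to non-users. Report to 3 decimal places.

OR = (50 × 53) / (150 × 7) = 2650/1050 ≈ 2.524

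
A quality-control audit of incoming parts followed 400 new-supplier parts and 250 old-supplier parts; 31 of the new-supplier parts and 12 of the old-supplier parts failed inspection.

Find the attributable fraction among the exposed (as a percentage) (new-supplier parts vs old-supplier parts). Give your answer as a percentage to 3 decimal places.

risk, new-supplier parts = 31/400 = 0.07750
risk, old-supplier parts = 12/250 = 0.04800
AR% = (0.07750 − 0.04800) / 0.07750 = 0.3806 → 38.065%

AR%: 38.065%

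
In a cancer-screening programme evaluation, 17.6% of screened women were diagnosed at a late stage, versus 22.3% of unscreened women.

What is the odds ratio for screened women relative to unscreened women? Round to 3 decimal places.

odds, screened women = 0.1760/0.8240 = 0.2136
odds, unscreened women = 0.2230/0.7770 = 0.2870
OR = 0.2136 / 0.2870 = 0.744

0.744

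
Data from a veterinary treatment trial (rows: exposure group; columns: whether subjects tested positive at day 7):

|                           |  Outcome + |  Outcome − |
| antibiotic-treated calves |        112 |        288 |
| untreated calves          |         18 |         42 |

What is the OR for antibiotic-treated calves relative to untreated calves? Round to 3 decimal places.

odds, antibiotic-treated calves = 112/288 = 0.3889
odds, untreated calves = 18/42 = 0.4286
OR = 0.3889 / 0.4286 = 0.907

0.907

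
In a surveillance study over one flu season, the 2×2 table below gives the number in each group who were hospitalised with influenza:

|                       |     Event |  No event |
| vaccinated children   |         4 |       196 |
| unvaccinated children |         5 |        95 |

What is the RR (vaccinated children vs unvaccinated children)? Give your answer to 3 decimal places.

RR = 0.400

risk, vaccinated children = 4/200 = 0.02000
risk, unvaccinated children = 5/100 = 0.05000
RR = 0.02000 / 0.05000 = 0.400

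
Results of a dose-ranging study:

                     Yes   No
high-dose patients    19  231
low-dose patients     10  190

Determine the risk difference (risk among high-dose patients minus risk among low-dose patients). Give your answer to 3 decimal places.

risk, high-dose patients = 19/250 = 0.0760
risk, low-dose patients = 10/200 = 0.0500
risk difference = 0.0760 − 0.0500 = 0.026

RD = 0.026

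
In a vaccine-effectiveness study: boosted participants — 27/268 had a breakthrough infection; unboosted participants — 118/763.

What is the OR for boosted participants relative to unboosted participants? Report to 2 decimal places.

odds, boosted participants = 27/241 = 0.1120
odds, unboosted participants = 118/645 = 0.1829
OR = 0.1120 / 0.1829 = 0.61

OR ≈ 0.61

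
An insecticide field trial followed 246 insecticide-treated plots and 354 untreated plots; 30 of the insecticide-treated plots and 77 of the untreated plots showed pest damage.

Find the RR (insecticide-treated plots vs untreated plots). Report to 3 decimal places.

risk, insecticide-treated plots = 30/246 = 0.1220
risk, untreated plots = 77/354 = 0.2175
RR = 0.1220 / 0.2175 = 0.561

RR ≈ 0.561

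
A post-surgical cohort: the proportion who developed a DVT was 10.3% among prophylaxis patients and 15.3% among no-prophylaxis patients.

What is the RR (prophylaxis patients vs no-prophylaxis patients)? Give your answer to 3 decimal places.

RR = 0.1030 / 0.1530 = 0.673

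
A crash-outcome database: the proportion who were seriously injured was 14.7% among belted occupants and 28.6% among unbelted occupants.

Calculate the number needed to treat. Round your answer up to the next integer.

absolute risk difference = 0.139000
1 / 0.139000 = 7.194 → round up → 8

NNT ≈ 8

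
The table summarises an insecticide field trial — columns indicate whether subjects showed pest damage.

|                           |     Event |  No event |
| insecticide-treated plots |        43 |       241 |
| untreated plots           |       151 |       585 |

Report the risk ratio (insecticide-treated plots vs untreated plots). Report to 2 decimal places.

RR ≈ 0.74

risk, insecticide-treated plots = 43/284 = 0.1514
risk, untreated plots = 151/736 = 0.2052
RR = 0.1514 / 0.2052 = 0.74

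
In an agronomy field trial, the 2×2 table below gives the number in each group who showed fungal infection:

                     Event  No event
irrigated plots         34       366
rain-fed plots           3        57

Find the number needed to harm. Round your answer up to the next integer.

NNH = 29

risk, irrigated plots = 34/400 = 0.085000
risk, rain-fed plots = 3/60 = 0.050000
absolute risk difference = 0.035000
1 / 0.035000 = 28.571 → round up → 29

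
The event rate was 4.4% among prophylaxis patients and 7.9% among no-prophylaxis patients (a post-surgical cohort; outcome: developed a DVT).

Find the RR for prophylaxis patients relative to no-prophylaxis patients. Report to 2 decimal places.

RR = 0.04400 / 0.07900 = 0.56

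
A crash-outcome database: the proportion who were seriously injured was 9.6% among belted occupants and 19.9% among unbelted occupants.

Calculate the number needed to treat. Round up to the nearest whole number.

10

absolute risk difference = 0.103000
1 / 0.103000 = 9.709 → round up → 10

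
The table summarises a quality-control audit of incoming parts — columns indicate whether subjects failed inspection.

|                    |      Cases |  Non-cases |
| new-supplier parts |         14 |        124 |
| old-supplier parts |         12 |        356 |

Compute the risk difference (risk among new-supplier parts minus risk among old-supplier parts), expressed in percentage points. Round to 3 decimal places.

RD = 6.884

risk, new-supplier parts = 14/138 = 0.10145
risk, old-supplier parts = 12/368 = 0.03261
risk difference = 0.10145 − 0.03261 = 0.06884 → 6.884 percentage points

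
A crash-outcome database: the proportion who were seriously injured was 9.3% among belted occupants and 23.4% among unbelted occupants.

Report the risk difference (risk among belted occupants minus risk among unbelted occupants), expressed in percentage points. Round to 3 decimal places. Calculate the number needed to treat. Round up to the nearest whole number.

risk difference = 0.0930 − 0.2340 = -0.1410 → -14.100 percentage points
absolute risk difference = 0.141000
1 / 0.141000 = 7.092 → round up → 8

RD = -14.100; NNT = 8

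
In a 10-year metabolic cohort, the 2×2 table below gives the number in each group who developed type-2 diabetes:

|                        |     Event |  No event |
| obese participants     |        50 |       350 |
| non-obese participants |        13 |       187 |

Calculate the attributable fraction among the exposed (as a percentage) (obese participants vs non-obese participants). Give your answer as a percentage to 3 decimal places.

48.000%

risk, obese participants = 50/400 = 0.1250
risk, non-obese participants = 13/200 = 0.0650
AR% = (0.1250 − 0.0650) / 0.1250 = 0.4800 → 48.000%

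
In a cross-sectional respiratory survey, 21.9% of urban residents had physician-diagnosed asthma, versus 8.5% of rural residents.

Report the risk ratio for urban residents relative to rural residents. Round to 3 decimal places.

RR = 0.2190 / 0.0850 = 2.576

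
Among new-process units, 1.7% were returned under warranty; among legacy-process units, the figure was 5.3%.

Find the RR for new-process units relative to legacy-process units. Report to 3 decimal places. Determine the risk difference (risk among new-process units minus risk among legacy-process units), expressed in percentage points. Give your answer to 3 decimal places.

RR = 0.01700 / 0.05300 = 0.321
risk difference = 0.01700 − 0.05300 = -0.03600 → -3.600 percentage points

RR = 0.321; RD = -3.600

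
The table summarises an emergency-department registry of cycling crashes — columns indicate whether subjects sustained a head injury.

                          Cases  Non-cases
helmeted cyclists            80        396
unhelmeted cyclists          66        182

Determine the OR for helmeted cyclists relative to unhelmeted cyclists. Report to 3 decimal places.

OR = (80 × 182) / (396 × 66) = 14560/26136 ≈ 0.557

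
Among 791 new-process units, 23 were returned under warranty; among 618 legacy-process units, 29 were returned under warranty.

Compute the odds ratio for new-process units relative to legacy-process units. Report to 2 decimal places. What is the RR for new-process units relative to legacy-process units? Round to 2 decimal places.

odds, new-process units = 23/768 = 0.02995
odds, legacy-process units = 29/589 = 0.04924
OR = 0.02995 / 0.04924 = 0.61
risk, new-process units = 23/791 = 0.02908
risk, legacy-process units = 29/618 = 0.04693
RR = 0.02908 / 0.04693 = 0.62

OR = 0.61; RR = 0.62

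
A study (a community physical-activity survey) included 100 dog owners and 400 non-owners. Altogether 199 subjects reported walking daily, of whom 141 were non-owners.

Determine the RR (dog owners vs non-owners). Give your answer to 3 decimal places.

dog owners with the outcome: 199 − 141 = 58
dog owners without the outcome: 100 − 58 = 42
non-owners without the outcome: 400 − 141 = 259
risk, dog owners = 58/100 = 0.5800
risk, non-owners = 141/400 = 0.3525
RR = 0.5800 / 0.3525 = 1.645

1.645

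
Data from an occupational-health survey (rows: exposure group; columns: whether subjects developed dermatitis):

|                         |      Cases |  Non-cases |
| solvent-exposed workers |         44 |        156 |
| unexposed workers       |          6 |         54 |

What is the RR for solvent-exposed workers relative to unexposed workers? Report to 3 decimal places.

2.200

risk, solvent-exposed workers = 44/200 = 0.2200
risk, unexposed workers = 6/60 = 0.1000
RR = 0.2200 / 0.1000 = 2.200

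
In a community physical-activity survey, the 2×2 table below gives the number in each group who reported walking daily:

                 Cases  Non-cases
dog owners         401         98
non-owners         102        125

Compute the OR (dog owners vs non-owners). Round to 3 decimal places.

OR = (401 × 125) / (98 × 102) = 50125/9996 ≈ 5.015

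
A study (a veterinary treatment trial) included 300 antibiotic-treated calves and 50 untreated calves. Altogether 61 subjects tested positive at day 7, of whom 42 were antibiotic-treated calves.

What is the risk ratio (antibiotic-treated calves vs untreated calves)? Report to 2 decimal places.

antibiotic-treated calves without the outcome: 300 − 42 = 258
untreated calves with the outcome: 61 − 42 = 19
untreated calves without the outcome: 50 − 19 = 31
risk, antibiotic-treated calves = 42/300 = 0.1400
risk, untreated calves = 19/50 = 0.3800
RR = 0.1400 / 0.3800 = 0.37

0.37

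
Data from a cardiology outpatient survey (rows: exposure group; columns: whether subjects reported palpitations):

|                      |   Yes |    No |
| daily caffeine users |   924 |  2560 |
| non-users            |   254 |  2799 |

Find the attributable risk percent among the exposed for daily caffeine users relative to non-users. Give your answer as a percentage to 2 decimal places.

68.63%

risk, daily caffeine users = 924/3484 = 0.2652
risk, non-users = 254/3053 = 0.0832
AR% = (0.2652 − 0.0832) / 0.2652 = 0.6863 → 68.63%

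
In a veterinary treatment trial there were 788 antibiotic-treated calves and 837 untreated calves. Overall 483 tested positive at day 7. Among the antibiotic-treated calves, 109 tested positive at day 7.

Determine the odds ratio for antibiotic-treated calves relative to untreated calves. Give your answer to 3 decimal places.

antibiotic-treated calves without the outcome: 788 − 109 = 679
untreated calves with the outcome: 483 − 109 = 374
untreated calves without the outcome: 837 − 374 = 463
OR = (109 × 463) / (679 × 374) = 50467/253946 ≈ 0.199

OR = 0.199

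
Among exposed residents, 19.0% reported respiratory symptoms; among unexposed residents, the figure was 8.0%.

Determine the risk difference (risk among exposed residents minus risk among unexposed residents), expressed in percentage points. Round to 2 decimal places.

RD = 11.00

risk difference = 0.1900 − 0.0800 = 0.1100 → 11.00 percentage points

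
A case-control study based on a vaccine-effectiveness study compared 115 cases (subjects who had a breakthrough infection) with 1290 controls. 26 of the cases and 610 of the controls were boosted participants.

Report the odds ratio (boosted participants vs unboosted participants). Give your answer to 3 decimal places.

OR = (26 × 680) / (610 × 89) = 17680/54290 ≈ 0.326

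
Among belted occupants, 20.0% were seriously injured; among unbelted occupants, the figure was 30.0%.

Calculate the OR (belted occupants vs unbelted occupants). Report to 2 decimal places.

0.58

odds, belted occupants = 0.2000/0.8000 = 0.2500
odds, unbelted occupants = 0.3000/0.7000 = 0.4286
OR = 0.2500 / 0.4286 = 0.58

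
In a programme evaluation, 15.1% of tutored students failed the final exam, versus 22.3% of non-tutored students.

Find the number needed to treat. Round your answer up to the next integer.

absolute risk difference = 0.072000
1 / 0.072000 = 13.889 → round up → 14

NNT ≈ 14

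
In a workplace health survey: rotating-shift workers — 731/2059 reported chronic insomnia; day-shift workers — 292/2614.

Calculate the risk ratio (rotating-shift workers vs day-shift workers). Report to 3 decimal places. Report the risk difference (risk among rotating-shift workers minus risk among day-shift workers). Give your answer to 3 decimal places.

risk, rotating-shift workers = 731/2059 = 0.3550
risk, day-shift workers = 292/2614 = 0.1117
RR = 0.3550 / 0.1117 = 3.178
risk difference = 0.3550 − 0.1117 = 0.243

RR = 3.178; RD = 0.243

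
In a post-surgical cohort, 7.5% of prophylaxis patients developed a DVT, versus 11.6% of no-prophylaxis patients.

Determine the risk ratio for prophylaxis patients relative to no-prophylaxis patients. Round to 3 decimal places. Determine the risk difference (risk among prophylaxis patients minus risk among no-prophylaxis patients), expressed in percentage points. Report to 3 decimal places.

RR = 0.0750 / 0.1160 = 0.647
risk difference = 0.0750 − 0.1160 = -0.0410 → -4.100 percentage points

RR = 0.647; RD = -4.100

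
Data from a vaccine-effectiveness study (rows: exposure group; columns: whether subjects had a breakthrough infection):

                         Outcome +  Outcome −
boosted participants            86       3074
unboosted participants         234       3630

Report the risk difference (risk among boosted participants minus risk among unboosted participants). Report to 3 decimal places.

RD ≈ -0.033

risk, boosted participants = 86/3160 = 0.02722
risk, unboosted participants = 234/3864 = 0.06056
risk difference = 0.02722 − 0.06056 = -0.033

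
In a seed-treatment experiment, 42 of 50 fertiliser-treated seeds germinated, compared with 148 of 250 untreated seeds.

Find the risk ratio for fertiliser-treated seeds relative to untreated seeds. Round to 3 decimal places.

1.419

risk, fertiliser-treated seeds = 42/50 = 0.8400
risk, untreated seeds = 148/250 = 0.5920
RR = 0.8400 / 0.5920 = 1.419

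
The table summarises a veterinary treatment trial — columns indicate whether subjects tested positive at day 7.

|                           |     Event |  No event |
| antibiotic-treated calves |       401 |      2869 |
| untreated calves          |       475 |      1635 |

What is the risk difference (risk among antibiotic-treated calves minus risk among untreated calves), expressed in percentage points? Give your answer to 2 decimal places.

-10.25

risk, antibiotic-treated calves = 401/3270 = 0.1226
risk, untreated calves = 475/2110 = 0.2251
risk difference = 0.1226 − 0.2251 = -0.1025 → -10.25 percentage points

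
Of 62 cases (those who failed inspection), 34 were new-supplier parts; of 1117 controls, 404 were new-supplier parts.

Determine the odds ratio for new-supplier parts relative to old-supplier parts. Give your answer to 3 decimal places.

OR = (34 × 713) / (404 × 28) = 24242/11312 ≈ 2.143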